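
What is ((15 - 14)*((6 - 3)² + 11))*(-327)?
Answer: -6540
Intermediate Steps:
((15 - 14)*((6 - 3)² + 11))*(-327) = (1*(3² + 11))*(-327) = (1*(9 + 11))*(-327) = (1*20)*(-327) = 20*(-327) = -6540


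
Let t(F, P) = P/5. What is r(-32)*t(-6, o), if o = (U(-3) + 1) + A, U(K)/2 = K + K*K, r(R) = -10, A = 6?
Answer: -38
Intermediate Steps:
U(K) = 2*K + 2*K**2 (U(K) = 2*(K + K*K) = 2*(K + K**2) = 2*K + 2*K**2)
o = 19 (o = (2*(-3)*(1 - 3) + 1) + 6 = (2*(-3)*(-2) + 1) + 6 = (12 + 1) + 6 = 13 + 6 = 19)
t(F, P) = P/5 (t(F, P) = P*(1/5) = P/5)
r(-32)*t(-6, o) = -2*19 = -10*19/5 = -38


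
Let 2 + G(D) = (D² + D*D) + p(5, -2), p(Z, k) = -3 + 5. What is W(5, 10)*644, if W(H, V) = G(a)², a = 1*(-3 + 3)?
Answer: 0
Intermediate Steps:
p(Z, k) = 2
a = 0 (a = 1*0 = 0)
G(D) = 2*D² (G(D) = -2 + ((D² + D*D) + 2) = -2 + ((D² + D²) + 2) = -2 + (2*D² + 2) = -2 + (2 + 2*D²) = 2*D²)
W(H, V) = 0 (W(H, V) = (2*0²)² = (2*0)² = 0² = 0)
W(5, 10)*644 = 0*644 = 0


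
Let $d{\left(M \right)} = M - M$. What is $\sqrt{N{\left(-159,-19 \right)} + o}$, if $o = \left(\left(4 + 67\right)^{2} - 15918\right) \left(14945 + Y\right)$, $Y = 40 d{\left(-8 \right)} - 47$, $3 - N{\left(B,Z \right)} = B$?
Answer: $2 i \sqrt{40511346} \approx 12730.0 i$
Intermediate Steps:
$d{\left(M \right)} = 0$
$N{\left(B,Z \right)} = 3 - B$
$Y = -47$ ($Y = 40 \cdot 0 - 47 = 0 - 47 = -47$)
$o = -162045546$ ($o = \left(\left(4 + 67\right)^{2} - 15918\right) \left(14945 - 47\right) = \left(71^{2} - 15918\right) 14898 = \left(5041 - 15918\right) 14898 = \left(-10877\right) 14898 = -162045546$)
$\sqrt{N{\left(-159,-19 \right)} + o} = \sqrt{\left(3 - -159\right) - 162045546} = \sqrt{\left(3 + 159\right) - 162045546} = \sqrt{162 - 162045546} = \sqrt{-162045384} = 2 i \sqrt{40511346}$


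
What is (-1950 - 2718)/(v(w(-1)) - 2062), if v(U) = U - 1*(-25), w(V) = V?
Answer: 2334/1019 ≈ 2.2905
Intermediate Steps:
v(U) = 25 + U (v(U) = U + 25 = 25 + U)
(-1950 - 2718)/(v(w(-1)) - 2062) = (-1950 - 2718)/((25 - 1) - 2062) = -4668/(24 - 2062) = -4668/(-2038) = -4668*(-1/2038) = 2334/1019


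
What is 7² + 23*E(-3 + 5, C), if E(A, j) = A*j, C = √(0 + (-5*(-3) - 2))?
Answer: 49 + 46*√13 ≈ 214.86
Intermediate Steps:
C = √13 (C = √(0 + (15 - 2)) = √(0 + 13) = √13 ≈ 3.6056)
7² + 23*E(-3 + 5, C) = 7² + 23*((-3 + 5)*√13) = 49 + 23*(2*√13) = 49 + 46*√13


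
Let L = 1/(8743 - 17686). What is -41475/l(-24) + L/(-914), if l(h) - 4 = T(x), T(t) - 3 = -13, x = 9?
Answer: 28251048788/4086951 ≈ 6912.5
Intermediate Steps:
T(t) = -10 (T(t) = 3 - 13 = -10)
L = -1/8943 (L = 1/(-8943) = -1/8943 ≈ -0.00011182)
l(h) = -6 (l(h) = 4 - 10 = -6)
-41475/l(-24) + L/(-914) = -41475/(-6) - 1/8943/(-914) = -41475*(-1/6) - 1/8943*(-1/914) = 13825/2 + 1/8173902 = 28251048788/4086951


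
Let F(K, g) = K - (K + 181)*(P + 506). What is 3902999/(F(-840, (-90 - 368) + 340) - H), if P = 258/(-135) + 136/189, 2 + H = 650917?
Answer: -194122845/15870341 ≈ -12.232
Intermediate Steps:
H = 650915 (H = -2 + 650917 = 650915)
P = -1126/945 (P = 258*(-1/135) + 136*(1/189) = -86/45 + 136/189 = -1126/945 ≈ -1.1915)
F(K, g) = -86344964/945 - 476099*K/945 (F(K, g) = K - (K + 181)*(-1126/945 + 506) = K - (181 + K)*477044/945 = K - (86344964/945 + 477044*K/945) = K + (-86344964/945 - 477044*K/945) = -86344964/945 - 476099*K/945)
3902999/(F(-840, (-90 - 368) + 340) - H) = 3902999/((-86344964/945 - 476099/945*(-840)) - 1*650915) = 3902999/((-86344964/945 + 3808792/9) - 650915) = 3902999/(313578196/945 - 650915) = 3902999/(-301536479/945) = 3902999*(-945/301536479) = -194122845/15870341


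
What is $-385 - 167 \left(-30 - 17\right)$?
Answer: $7464$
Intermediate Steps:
$-385 - 167 \left(-30 - 17\right) = -385 - -7849 = -385 + 7849 = 7464$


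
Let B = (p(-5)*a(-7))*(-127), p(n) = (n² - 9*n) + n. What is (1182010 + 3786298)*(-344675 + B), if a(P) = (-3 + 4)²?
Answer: -1753464942440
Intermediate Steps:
p(n) = n² - 8*n
a(P) = 1 (a(P) = 1² = 1)
B = -8255 (B = (-5*(-8 - 5)*1)*(-127) = (-5*(-13)*1)*(-127) = (65*1)*(-127) = 65*(-127) = -8255)
(1182010 + 3786298)*(-344675 + B) = (1182010 + 3786298)*(-344675 - 8255) = 4968308*(-352930) = -1753464942440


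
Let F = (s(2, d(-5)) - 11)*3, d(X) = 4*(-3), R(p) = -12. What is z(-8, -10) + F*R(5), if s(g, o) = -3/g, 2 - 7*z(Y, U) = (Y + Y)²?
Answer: 2896/7 ≈ 413.71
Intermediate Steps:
z(Y, U) = 2/7 - 4*Y²/7 (z(Y, U) = 2/7 - (Y + Y)²/7 = 2/7 - 4*Y²/7)
d(X) = -12
F = -75/2 (F = (-3/2 - 11)*3 = -25/2*3 = -75/2 ≈ -37.500)
z(-8, -10) + F*R(5) = (2/7 - 4/7*(-8)²) - 75/2*(-12) = (2/7 - 4/7*64) + 450 = (2/7 - 256/7) + 450 = -254/7 + 450 = 2896/7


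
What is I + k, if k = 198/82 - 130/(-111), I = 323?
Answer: 1486292/4551 ≈ 326.59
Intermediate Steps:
k = 16319/4551 (k = 198*(1/82) - 130*(-1/111) = 99/41 + 130/111 = 16319/4551 ≈ 3.5858)
I + k = 323 + 16319/4551 = 1486292/4551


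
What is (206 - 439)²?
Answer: 54289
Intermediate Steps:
(206 - 439)² = (-233)² = 54289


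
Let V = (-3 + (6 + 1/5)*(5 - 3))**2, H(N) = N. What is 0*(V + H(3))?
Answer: 0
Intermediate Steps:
V = 2209/25 (V = (-3 + (6 + 1/5)*2)**2 = (-3 + (31/5)*2)**2 = (-3 + 62/5)**2 = (47/5)**2 = 2209/25 ≈ 88.360)
0*(V + H(3)) = 0*(2209/25 + 3) = 0*(2284/25) = 0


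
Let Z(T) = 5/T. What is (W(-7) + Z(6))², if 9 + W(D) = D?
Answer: 8281/36 ≈ 230.03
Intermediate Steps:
W(D) = -9 + D
(W(-7) + Z(6))² = ((-9 - 7) + 5/6)² = (-16 + 5*(⅙))² = (-16 + ⅚)² = (-91/6)² = 8281/36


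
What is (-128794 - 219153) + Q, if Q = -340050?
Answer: -687997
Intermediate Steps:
(-128794 - 219153) + Q = (-128794 - 219153) - 340050 = -347947 - 340050 = -687997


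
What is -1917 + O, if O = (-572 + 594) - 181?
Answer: -2076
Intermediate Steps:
O = -159 (O = 22 - 181 = -159)
-1917 + O = -1917 - 159 = -2076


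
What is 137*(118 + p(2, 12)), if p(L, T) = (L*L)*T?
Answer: 22742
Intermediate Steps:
p(L, T) = T*L² (p(L, T) = L²*T = T*L²)
137*(118 + p(2, 12)) = 137*(118 + 12*2²) = 137*(118 + 12*4) = 137*(118 + 48) = 137*166 = 22742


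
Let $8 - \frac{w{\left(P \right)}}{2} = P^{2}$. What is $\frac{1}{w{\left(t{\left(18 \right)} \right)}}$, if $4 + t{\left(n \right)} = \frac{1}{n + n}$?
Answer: $- \frac{648}{10081} \approx -0.064279$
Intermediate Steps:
$t{\left(n \right)} = -4 + \frac{1}{2 n}$ ($t{\left(n \right)} = -4 + \frac{1}{n + n} = -4 + \frac{1}{2 n}$)
$w{\left(P \right)} = 16 - 2 P^{2}$
$\frac{1}{w{\left(t{\left(18 \right)} \right)}} = \frac{1}{16 - 2 \left(-4 + \frac{1}{2 \cdot 18}\right)^{2}} = \frac{1}{16 - 2 \left(-4 + \frac{1}{2} \cdot \frac{1}{18}\right)^{2}} = \frac{1}{16 - 2 \left(-4 + \frac{1}{36}\right)^{2}} = \frac{1}{16 - 2 \left(- \frac{143}{36}\right)^{2}} = \frac{1}{16 - \frac{20449}{648}} = \frac{1}{- \frac{10081}{648}} = - \frac{648}{10081}$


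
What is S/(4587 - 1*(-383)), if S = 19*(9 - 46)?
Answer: -703/4970 ≈ -0.14145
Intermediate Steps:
S = -703 (S = 19*(-37) = -703)
S/(4587 - 1*(-383)) = -703/(4587 - 1*(-383)) = -703/(4587 + 383) = -703/4970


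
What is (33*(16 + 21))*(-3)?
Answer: -3663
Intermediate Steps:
(33*(16 + 21))*(-3) = (33*37)*(-3) = 1221*(-3) = -3663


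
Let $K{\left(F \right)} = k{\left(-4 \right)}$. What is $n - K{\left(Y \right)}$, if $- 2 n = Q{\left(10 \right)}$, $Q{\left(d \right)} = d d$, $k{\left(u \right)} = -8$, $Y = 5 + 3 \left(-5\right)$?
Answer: $-42$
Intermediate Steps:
$Y = -10$ ($Y = 5 - 15 = -10$)
$Q{\left(d \right)} = d^{2}$
$K{\left(F \right)} = -8$
$n = -50$ ($n = - \frac{10^{2}}{2} = \left(- \frac{1}{2}\right) 100 = -50$)
$n - K{\left(Y \right)} = -50 - -8 = -50 + 8 = -42$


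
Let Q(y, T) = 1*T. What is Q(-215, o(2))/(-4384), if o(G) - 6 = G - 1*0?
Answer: -1/548 ≈ -0.0018248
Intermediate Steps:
o(G) = 6 + G (o(G) = 6 + (G - 1*0) = 6 + (G + 0) = 6 + G)
Q(y, T) = T
Q(-215, o(2))/(-4384) = (6 + 2)/(-4384) = 8*(-1/4384) = -1/548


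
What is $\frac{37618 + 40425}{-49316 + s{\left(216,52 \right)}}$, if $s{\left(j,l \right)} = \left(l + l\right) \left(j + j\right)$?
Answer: $- \frac{78043}{4388} \approx -17.786$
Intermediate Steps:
$s{\left(j,l \right)} = 4 j l$ ($s{\left(j,l \right)} = 2 l 2 j = 4 j l$)
$\frac{37618 + 40425}{-49316 + s{\left(216,52 \right)}} = \frac{37618 + 40425}{-49316 + 4 \cdot 216 \cdot 52} = \frac{78043}{-49316 + 44928} = \frac{78043}{-4388} = 78043 \left(- \frac{1}{4388}\right) = - \frac{78043}{4388}$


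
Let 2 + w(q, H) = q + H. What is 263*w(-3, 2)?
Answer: -789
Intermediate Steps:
w(q, H) = -2 + H + q (w(q, H) = -2 + (q + H) = -2 + (H + q) = -2 + H + q)
263*w(-3, 2) = 263*(-2 + 2 - 3) = 263*(-3) = -789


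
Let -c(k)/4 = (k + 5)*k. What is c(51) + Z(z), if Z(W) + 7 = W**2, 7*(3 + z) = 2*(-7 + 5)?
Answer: -559494/49 ≈ -11418.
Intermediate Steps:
z = -25/7 (z = -3 + (2*(-7 + 5))/7 = -3 + (2*(-2))/7 = -3 + (1/7)*(-4) = -3 - 4/7 = -25/7 ≈ -3.5714)
c(k) = -4*k*(5 + k) (c(k) = -4*(k + 5)*k = -4*(5 + k)*k = -4*k*(5 + k))
Z(W) = -7 + W**2
c(51) + Z(z) = -4*51*(5 + 51) + (-7 + (-25/7)**2) = -4*51*56 + (-7 + 625/49) = -11424 + 282/49 = -559494/49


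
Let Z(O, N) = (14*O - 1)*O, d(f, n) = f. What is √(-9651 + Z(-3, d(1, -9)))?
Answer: 69*I*√2 ≈ 97.581*I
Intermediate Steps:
Z(O, N) = O*(-1 + 14*O) (Z(O, N) = (-1 + 14*O)*O = O*(-1 + 14*O))
√(-9651 + Z(-3, d(1, -9))) = √(-9651 - 3*(-1 + 14*(-3))) = √(-9651 - 3*(-1 - 42)) = √(-9651 - 3*(-43)) = √(-9651 + 129) = √(-9522) = 69*I*√2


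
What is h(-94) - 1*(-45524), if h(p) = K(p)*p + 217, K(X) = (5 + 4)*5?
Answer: 41511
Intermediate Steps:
K(X) = 45 (K(X) = 9*5 = 45)
h(p) = 217 + 45*p (h(p) = 45*p + 217 = 217 + 45*p)
h(-94) - 1*(-45524) = (217 + 45*(-94)) - 1*(-45524) = (217 - 4230) + 45524 = -4013 + 45524 = 41511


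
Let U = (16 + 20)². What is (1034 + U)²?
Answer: 5428900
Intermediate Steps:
U = 1296 (U = 36² = 1296)
(1034 + U)² = (1034 + 1296)² = 2330² = 5428900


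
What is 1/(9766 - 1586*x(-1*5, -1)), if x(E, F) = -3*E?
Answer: -1/14024 ≈ -7.1306e-5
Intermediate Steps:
1/(9766 - 1586*x(-1*5, -1)) = 1/(9766 - (-4758)*(-1*5)) = 1/(9766 - (-4758)*(-5)) = 1/(9766 - 1586*15) = 1/(9766 - 23790) = 1/(-14024) = -1/14024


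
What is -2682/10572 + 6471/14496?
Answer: 820365/4256992 ≈ 0.19271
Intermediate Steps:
-2682/10572 + 6471/14496 = -2682*1/10572 + 6471*(1/14496) = -447/1762 + 2157/4832 = 820365/4256992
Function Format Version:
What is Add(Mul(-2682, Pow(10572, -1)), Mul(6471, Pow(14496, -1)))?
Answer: Rational(820365, 4256992) ≈ 0.19271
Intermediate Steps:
Add(Mul(-2682, Pow(10572, -1)), Mul(6471, Pow(14496, -1))) = Add(Mul(-2682, Rational(1, 10572)), Mul(6471, Rational(1, 14496))) = Add(Rational(-447, 1762), Rational(2157, 4832)) = Rational(820365, 4256992)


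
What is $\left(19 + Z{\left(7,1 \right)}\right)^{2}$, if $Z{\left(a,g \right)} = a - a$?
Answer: $361$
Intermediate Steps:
$Z{\left(a,g \right)} = 0$
$\left(19 + Z{\left(7,1 \right)}\right)^{2} = \left(19 + 0\right)^{2} = 19^{2} = 361$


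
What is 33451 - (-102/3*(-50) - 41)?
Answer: 31792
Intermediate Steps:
33451 - (-102/3*(-50) - 41) = 33451 - (-102*1/3*(-50) - 41) = 33451 - (-34*(-50) - 41) = 33451 - (1700 - 41) = 33451 - 1*1659 = 33451 - 1659 = 31792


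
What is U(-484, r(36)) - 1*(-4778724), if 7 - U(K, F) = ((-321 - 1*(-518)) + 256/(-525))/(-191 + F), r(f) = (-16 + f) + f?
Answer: 338692662794/70875 ≈ 4.7787e+6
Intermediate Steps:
r(f) = -16 + 2*f
U(K, F) = 7 - 103169/(525*(-191 + F)) (U(K, F) = 7 - ((-321 - 1*(-518)) + 256/(-525))/(-191 + F) = 7 - ((-321 + 518) + 256*(-1/525))/(-191 + F) = 7 - (197 - 256/525)/(-191 + F) = 7 - 103169/(525*(-191 + F)))
U(-484, r(36)) - 1*(-4778724) = (-805094 + 3675*(-16 + 2*36))/(525*(-191 + (-16 + 2*36))) - 1*(-4778724) = (-805094 + 3675*(-16 + 72))/(525*(-191 + (-16 + 72))) + 4778724 = (-805094 + 3675*56)/(525*(-191 + 56)) + 4778724 = (1/525)*(-805094 + 205800)/(-135) + 4778724 = (1/525)*(-1/135)*(-599294) + 4778724 = 599294/70875 + 4778724 = 338692662794/70875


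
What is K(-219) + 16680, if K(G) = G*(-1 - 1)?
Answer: 17118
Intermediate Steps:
K(G) = -2*G (K(G) = G*(-2) = -2*G)
K(-219) + 16680 = -2*(-219) + 16680 = 438 + 16680 = 17118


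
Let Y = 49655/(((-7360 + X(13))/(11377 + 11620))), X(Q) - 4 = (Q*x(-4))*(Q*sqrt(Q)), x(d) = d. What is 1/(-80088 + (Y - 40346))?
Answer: -14201245914292/4025922775356565593 - 771935239660*sqrt(13)/4025922775356565593 ≈ -4.2188e-6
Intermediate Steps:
X(Q) = 4 - 4*Q**(5/2) (X(Q) = 4 + (Q*(-4))*(Q*sqrt(Q)) = 4 + (-4*Q)*Q**(3/2) = 4 - 4*Q**(5/2))
Y = 49655/(-7356/22997 - 52*sqrt(13)/1769) (Y = 49655/(((-7360 + (4 - 676*sqrt(13)))/(11377 + 11620))) = 49655/(((-7360 + (4 - 676*sqrt(13)))/22997)) = 49655/(((-7360 + (4 - 676*sqrt(13)))*(1/22997))) = 49655/(((-7356 - 676*sqrt(13))*(1/22997))) = 49655/(-7356/22997 - 52*sqrt(13)/1769) ≈ -1.1660e+5)
1/(-80088 + (Y - 40346)) = 1/(-80088 + ((-2099983588365/12042512 + 192983809915*sqrt(13)/12042512) - 40346)) = 1/(-80088 + (-2585850777517/12042512 + 192983809915*sqrt(13)/12042512)) = 1/(-3550311478573/12042512 + 192983809915*sqrt(13)/12042512)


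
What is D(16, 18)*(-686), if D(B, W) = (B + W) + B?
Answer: -34300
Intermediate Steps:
D(B, W) = W + 2*B
D(16, 18)*(-686) = (18 + 2*16)*(-686) = (18 + 32)*(-686) = 50*(-686) = -34300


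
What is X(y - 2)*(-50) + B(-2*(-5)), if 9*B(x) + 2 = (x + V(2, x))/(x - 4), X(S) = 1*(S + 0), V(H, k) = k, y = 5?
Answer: -4046/27 ≈ -149.85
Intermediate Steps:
X(S) = S (X(S) = 1*S = S)
B(x) = -2/9 + 2*x/(9*(-4 + x)) (B(x) = -2/9 + ((x + x)/(x - 4))/9 = -2/9 + ((2*x)/(-4 + x))/9 = -2/9 + (2*x/(-4 + x))/9 = -2/9 + 2*x/(9*(-4 + x)))
X(y - 2)*(-50) + B(-2*(-5)) = (5 - 2)*(-50) + 8/(9*(-4 - 2*(-5))) = 3*(-50) + 8/(9*(-4 + 10)) = -150 + (8/9)/6 = -150 + (8/9)*(⅙) = -150 + 4/27 = -4046/27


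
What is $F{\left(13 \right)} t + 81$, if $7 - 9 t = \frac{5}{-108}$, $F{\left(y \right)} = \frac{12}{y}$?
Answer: $\frac{86054}{1053} \approx 81.723$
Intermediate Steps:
$t = \frac{761}{972}$ ($t = \frac{7}{9} - \frac{5 \frac{1}{-108}}{9} = \frac{7}{9} - \frac{5 \left(- \frac{1}{108}\right)}{9} = \frac{7}{9} - - \frac{5}{972} = \frac{7}{9} + \frac{5}{972} = \frac{761}{972} \approx 0.78292$)
$F{\left(13 \right)} t + 81 = \frac{12}{13} \cdot \frac{761}{972} + 81 = \frac{761}{1053} + 81 = \frac{86054}{1053}$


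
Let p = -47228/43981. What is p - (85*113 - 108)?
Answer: -417734785/43981 ≈ -9498.1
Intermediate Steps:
p = -47228/43981 (p = -47228*1/43981 = -47228/43981 ≈ -1.0738)
p - (85*113 - 108) = -47228/43981 - (85*113 - 108) = -47228/43981 - (9605 - 108) = -47228/43981 - 1*9497 = -47228/43981 - 9497 = -417734785/43981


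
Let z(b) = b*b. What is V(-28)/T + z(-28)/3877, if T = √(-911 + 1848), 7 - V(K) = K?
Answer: 784/3877 + 35*√937/937 ≈ 1.3456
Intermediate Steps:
z(b) = b²
V(K) = 7 - K
T = √937 ≈ 30.610
V(-28)/T + z(-28)/3877 = (7 - 1*(-28))/(√937) + (-28)²/3877 = (7 + 28)*(√937/937) + 784*(1/3877) = 35*(√937/937) + 784/3877 = 35*√937/937 + 784/3877 = 784/3877 + 35*√937/937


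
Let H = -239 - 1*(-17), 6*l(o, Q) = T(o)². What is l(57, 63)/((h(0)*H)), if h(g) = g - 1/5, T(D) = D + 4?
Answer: 18605/1332 ≈ 13.968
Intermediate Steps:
T(D) = 4 + D
h(g) = -⅕ + g (h(g) = g - 1*⅕ = g - ⅕ = -⅕ + g)
l(o, Q) = (4 + o)²/6
H = -222 (H = -239 + 17 = -222)
l(57, 63)/((h(0)*H)) = ((4 + 57)²/6)/(((-⅕ + 0)*(-222))) = ((⅙)*61²)/((-⅕*(-222))) = ((⅙)*3721)/(222/5) = (3721/6)*(5/222) = 18605/1332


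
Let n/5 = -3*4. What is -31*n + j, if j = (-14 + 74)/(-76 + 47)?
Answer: 53880/29 ≈ 1857.9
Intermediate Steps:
j = -60/29 (j = 60/(-29) = 60*(-1/29) = -60/29 ≈ -2.0690)
n = -60 (n = 5*(-3*4) = 5*(-12) = -60)
-31*n + j = -31*(-60) - 60/29 = 1860 - 60/29 = 53880/29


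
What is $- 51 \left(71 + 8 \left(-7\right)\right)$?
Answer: $-765$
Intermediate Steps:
$- 51 \left(71 + 8 \left(-7\right)\right) = - 51 \left(71 - 56\right) = \left(-51\right) 15 = -765$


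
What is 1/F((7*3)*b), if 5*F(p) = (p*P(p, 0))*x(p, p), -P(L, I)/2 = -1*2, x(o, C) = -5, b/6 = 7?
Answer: -1/3528 ≈ -0.00028345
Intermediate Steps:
b = 42 (b = 6*7 = 42)
P(L, I) = 4 (P(L, I) = -(-2)*2 = -2*(-2) = 4)
F(p) = -4*p (F(p) = ((p*4)*(-5))/5 = ((4*p)*(-5))/5 = (-20*p)/5 = -4*p)
1/F((7*3)*b) = 1/(-4*7*3*42) = 1/(-84*42) = 1/(-4*882) = 1/(-3528) = -1/3528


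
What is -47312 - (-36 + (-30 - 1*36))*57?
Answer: -41498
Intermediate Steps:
-47312 - (-36 + (-30 - 1*36))*57 = -47312 - (-36 + (-30 - 36))*57 = -47312 - (-36 - 66)*57 = -47312 - (-102)*57 = -47312 - 1*(-5814) = -47312 + 5814 = -41498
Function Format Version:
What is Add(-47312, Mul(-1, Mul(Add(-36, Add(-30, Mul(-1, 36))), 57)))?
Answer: -41498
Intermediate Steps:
Add(-47312, Mul(-1, Mul(Add(-36, Add(-30, Mul(-1, 36))), 57))) = Add(-47312, Mul(-1, Mul(Add(-36, Add(-30, -36)), 57))) = Add(-47312, Mul(-1, Mul(Add(-36, -66), 57))) = Add(-47312, Mul(-1, Mul(-102, 57))) = Add(-47312, Mul(-1, -5814)) = Add(-47312, 5814) = -41498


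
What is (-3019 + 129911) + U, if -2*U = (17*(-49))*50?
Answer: 147717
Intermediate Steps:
U = 20825 (U = -17*(-49)*50/2 = -(-833)*50/2 = -½*(-41650) = 20825)
(-3019 + 129911) + U = (-3019 + 129911) + 20825 = 126892 + 20825 = 147717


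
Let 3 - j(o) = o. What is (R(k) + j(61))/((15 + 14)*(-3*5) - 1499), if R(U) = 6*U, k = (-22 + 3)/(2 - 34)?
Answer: 871/30944 ≈ 0.028148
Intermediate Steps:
k = 19/32 (k = -19/(-32) = -19*(-1/32) = 19/32 ≈ 0.59375)
j(o) = 3 - o
(R(k) + j(61))/((15 + 14)*(-3*5) - 1499) = (6*(19/32) + (3 - 1*61))/((15 + 14)*(-3*5) - 1499) = (57/16 + (3 - 61))/(29*(-15) - 1499) = (57/16 - 58)/(-435 - 1499) = -871/16/(-1934) = -871/16*(-1/1934) = 871/30944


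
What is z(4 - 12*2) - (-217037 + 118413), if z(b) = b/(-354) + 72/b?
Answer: 87279104/885 ≈ 98621.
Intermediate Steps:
z(b) = 72/b - b/354 (z(b) = b*(-1/354) + 72/b = -b/354 + 72/b = 72/b - b/354)
z(4 - 12*2) - (-217037 + 118413) = (72/(4 - 12*2) - (4 - 12*2)/354) - (-217037 + 118413) = (72/(4 - 24) - (4 - 24)/354) - 1*(-98624) = (72/(-20) - 1/354*(-20)) + 98624 = (72*(-1/20) + 10/177) + 98624 = (-18/5 + 10/177) + 98624 = -3136/885 + 98624 = 87279104/885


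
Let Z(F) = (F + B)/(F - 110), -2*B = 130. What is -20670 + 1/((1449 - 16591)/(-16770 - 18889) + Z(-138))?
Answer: -227236991878/10993993 ≈ -20669.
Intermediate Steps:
B = -65 (B = -½*130 = -65)
Z(F) = (-65 + F)/(-110 + F) (Z(F) = (F - 65)/(F - 110) = (-65 + F)/(-110 + F))
-20670 + 1/((1449 - 16591)/(-16770 - 18889) + Z(-138)) = -20670 + 1/((1449 - 16591)/(-16770 - 18889) + (-65 - 138)/(-110 - 138)) = -20670 + 1/(-15142/(-35659) - 203/(-248)) = -20670 + 1/(-15142*(-1/35659) - 1/248*(-203)) = -20670 + 1/(15142/35659 + 203/248) = -20670 + 1/(10993993/8843432) = -20670 + 8843432/10993993 = -227236991878/10993993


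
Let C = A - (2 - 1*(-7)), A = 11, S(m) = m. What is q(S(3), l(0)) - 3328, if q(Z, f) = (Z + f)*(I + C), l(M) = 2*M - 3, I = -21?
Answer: -3328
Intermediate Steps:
l(M) = -3 + 2*M
C = 2 (C = 11 - (2 - 1*(-7)) = 11 - (2 + 7) = 11 - 1*9 = 11 - 9 = 2)
q(Z, f) = -19*Z - 19*f (q(Z, f) = (Z + f)*(-21 + 2) = (Z + f)*(-19) = -19*Z - 19*f)
q(S(3), l(0)) - 3328 = (-19*3 - 19*(-3 + 2*0)) - 3328 = (-57 - 19*(-3 + 0)) - 3328 = (-57 - 19*(-3)) - 3328 = (-57 + 57) - 3328 = 0 - 3328 = -3328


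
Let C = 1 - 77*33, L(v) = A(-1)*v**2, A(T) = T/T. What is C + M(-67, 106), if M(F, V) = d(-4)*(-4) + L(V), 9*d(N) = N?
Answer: 78280/9 ≈ 8697.8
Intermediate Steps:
A(T) = 1
L(v) = v**2 (L(v) = 1*v**2 = v**2)
C = -2540 (C = 1 - 2541 = -2540)
d(N) = N/9
M(F, V) = 16/9 + V**2 (M(F, V) = ((1/9)*(-4))*(-4) + V**2 = -4/9*(-4) + V**2 = 16/9 + V**2)
C + M(-67, 106) = -2540 + (16/9 + 106**2) = -2540 + (16/9 + 11236) = -2540 + 101140/9 = 78280/9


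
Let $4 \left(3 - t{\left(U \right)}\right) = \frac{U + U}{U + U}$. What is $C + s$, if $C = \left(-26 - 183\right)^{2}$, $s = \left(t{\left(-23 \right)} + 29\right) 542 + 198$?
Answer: $\frac{122175}{2} \approx 61088.0$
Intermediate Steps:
$t{\left(U \right)} = \frac{11}{4}$ ($t{\left(U \right)} = 3 - \frac{\left(U + U\right) \frac{1}{U + U}}{4} = 3 - \frac{2 U \frac{1}{2 U}}{4} = 3 - \frac{1}{4} = \frac{11}{4}$)
$s = \frac{34813}{2}$ ($s = \left(\frac{11}{4} + 29\right) 542 + 198 = \frac{127}{4} \cdot 542 + 198 = \frac{34417}{2} + 198 = \frac{34813}{2} \approx 17407.0$)
$C = 43681$ ($C = \left(-209\right)^{2} = 43681$)
$C + s = 43681 + \frac{34813}{2} = \frac{122175}{2}$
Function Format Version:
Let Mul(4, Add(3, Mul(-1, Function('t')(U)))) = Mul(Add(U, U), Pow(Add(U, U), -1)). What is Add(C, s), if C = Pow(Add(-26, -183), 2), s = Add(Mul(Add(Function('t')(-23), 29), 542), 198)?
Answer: Rational(122175, 2) ≈ 61088.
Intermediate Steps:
Function('t')(U) = Rational(11, 4) (Function('t')(U) = Add(3, Mul(Rational(-1, 4), Mul(Add(U, U), Pow(Add(U, U), -1)))) = Add(3, Mul(Rational(-1, 4), Mul(Mul(2, U), Pow(Mul(2, U), -1)))) = Add(3, Mul(Rational(-1, 4), Mul(Mul(2, U), Mul(Rational(1, 2), Pow(U, -1))))) = Add(3, Mul(Rational(-1, 4), 1)) = Add(3, Rational(-1, 4)) = Rational(11, 4))
s = Rational(34813, 2) (s = Add(Mul(Add(Rational(11, 4), 29), 542), 198) = Add(Mul(Rational(127, 4), 542), 198) = Add(Rational(34417, 2), 198) = Rational(34813, 2) ≈ 17407.)
C = 43681 (C = Pow(-209, 2) = 43681)
Add(C, s) = Add(43681, Rational(34813, 2)) = Rational(122175, 2)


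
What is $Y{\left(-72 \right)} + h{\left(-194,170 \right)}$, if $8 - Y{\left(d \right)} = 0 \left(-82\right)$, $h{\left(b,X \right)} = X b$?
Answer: $-32972$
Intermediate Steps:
$Y{\left(d \right)} = 8$ ($Y{\left(d \right)} = 8 - 0 \left(-82\right) = 8 - 0 = 8 + 0 = 8$)
$Y{\left(-72 \right)} + h{\left(-194,170 \right)} = 8 + 170 \left(-194\right) = 8 - 32980 = -32972$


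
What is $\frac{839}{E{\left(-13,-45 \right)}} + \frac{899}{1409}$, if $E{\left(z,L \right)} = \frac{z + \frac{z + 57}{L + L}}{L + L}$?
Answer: $\frac{4788257243}{855263} \approx 5598.6$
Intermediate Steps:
$E{\left(z,L \right)} = \frac{z + \frac{57 + z}{2 L}}{2 L}$
$\frac{839}{E{\left(-13,-45 \right)}} + \frac{899}{1409} = \frac{839}{\frac{1}{4} \cdot \frac{1}{2025} \left(57 - 13 + 2 \left(-45\right) \left(-13\right)\right)} + \frac{899}{1409} = \frac{839}{\frac{1}{4} \cdot \frac{1}{2025} \left(57 - 13 + 1170\right)} + 899 \cdot \frac{1}{1409} = \frac{839}{\frac{1}{4} \cdot \frac{1}{2025} \cdot 1214} + \frac{899}{1409} = \frac{839}{\frac{607}{4050}} + \frac{899}{1409} = 839 \cdot \frac{4050}{607} + \frac{899}{1409} = \frac{3397950}{607} + \frac{899}{1409} = \frac{4788257243}{855263}$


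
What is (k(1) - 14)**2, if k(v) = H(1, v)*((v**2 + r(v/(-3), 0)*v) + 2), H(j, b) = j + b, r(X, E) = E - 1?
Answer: 100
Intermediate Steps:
r(X, E) = -1 + E
H(j, b) = b + j
k(v) = (1 + v)*(2 + v**2 - v) (k(v) = (v + 1)*((v**2 + (-1 + 0)*v) + 2) = (1 + v)*((v**2 - v) + 2) = (1 + v)*(2 + v**2 - v))
(k(1) - 14)**2 = ((2 + 1 + 1**3) - 14)**2 = ((2 + 1 + 1) - 14)**2 = (4 - 14)**2 = (-10)**2 = 100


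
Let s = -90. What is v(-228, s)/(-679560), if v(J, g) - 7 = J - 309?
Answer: 53/67956 ≈ 0.00077992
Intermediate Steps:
v(J, g) = -302 + J (v(J, g) = 7 + (J - 309) = 7 + (-309 + J) = -302 + J)
v(-228, s)/(-679560) = (-302 - 228)/(-679560) = -530*(-1/679560) = 53/67956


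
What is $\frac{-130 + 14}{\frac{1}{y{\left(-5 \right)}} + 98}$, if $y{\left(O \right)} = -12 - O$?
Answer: $- \frac{812}{685} \approx -1.1854$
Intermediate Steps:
$\frac{-130 + 14}{\frac{1}{y{\left(-5 \right)}} + 98} = \frac{-130 + 14}{\frac{1}{-12 - -5} + 98} = \frac{1}{\frac{1}{-12 + 5} + 98} \left(-116\right) = \frac{1}{\frac{1}{-7} + 98} \left(-116\right) = \frac{1}{- \frac{1}{7} + 98} \left(-116\right) = \frac{1}{\frac{685}{7}} \left(-116\right) = \frac{7}{685} \left(-116\right) = - \frac{812}{685}$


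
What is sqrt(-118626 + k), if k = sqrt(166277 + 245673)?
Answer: sqrt(-118626 + 5*sqrt(16478)) ≈ 343.49*I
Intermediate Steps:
k = 5*sqrt(16478) (k = sqrt(411950) = 5*sqrt(16478) ≈ 641.83)
sqrt(-118626 + k) = sqrt(-118626 + 5*sqrt(16478))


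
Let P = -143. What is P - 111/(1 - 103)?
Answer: -4825/34 ≈ -141.91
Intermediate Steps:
P - 111/(1 - 103) = -143 - 111/(1 - 103) = -143 - 111/(-102) = -143 - 1/102*(-111) = -143 + 37/34 = -4825/34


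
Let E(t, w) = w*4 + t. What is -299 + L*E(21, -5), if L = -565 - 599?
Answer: -1463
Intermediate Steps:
E(t, w) = t + 4*w (E(t, w) = 4*w + t = t + 4*w)
L = -1164
-299 + L*E(21, -5) = -299 - 1164*(21 + 4*(-5)) = -299 - 1164*(21 - 20) = -299 - 1164*1 = -299 - 1164 = -1463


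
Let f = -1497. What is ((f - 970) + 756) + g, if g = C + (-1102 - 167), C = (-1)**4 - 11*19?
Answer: -3188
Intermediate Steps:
C = -208 (C = 1 - 209 = -208)
g = -1477 (g = -208 + (-1102 - 167) = -208 - 1269 = -1477)
((f - 970) + 756) + g = ((-1497 - 970) + 756) - 1477 = (-2467 + 756) - 1477 = -1711 - 1477 = -3188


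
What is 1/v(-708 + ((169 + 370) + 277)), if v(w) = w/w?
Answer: 1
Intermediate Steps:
v(w) = 1
1/v(-708 + ((169 + 370) + 277)) = 1/1 = 1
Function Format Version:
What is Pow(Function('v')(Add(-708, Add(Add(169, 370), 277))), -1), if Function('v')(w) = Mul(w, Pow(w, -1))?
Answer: 1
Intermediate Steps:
Function('v')(w) = 1
Pow(Function('v')(Add(-708, Add(Add(169, 370), 277))), -1) = Pow(1, -1) = 1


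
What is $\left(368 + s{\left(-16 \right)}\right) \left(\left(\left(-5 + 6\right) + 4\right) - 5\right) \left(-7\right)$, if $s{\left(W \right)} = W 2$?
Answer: $0$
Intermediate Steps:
$s{\left(W \right)} = 2 W$
$\left(368 + s{\left(-16 \right)}\right) \left(\left(\left(-5 + 6\right) + 4\right) - 5\right) \left(-7\right) = \left(368 + 2 \left(-16\right)\right) \left(\left(\left(-5 + 6\right) + 4\right) - 5\right) \left(-7\right) = \left(368 - 32\right) \left(\left(1 + 4\right) - 5\right) \left(-7\right) = 336 \left(5 - 5\right) \left(-7\right) = 336 \cdot 0 \left(-7\right) = 336 \cdot 0 = 0$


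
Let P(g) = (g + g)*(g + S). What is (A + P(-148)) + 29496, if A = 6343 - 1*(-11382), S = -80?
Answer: 114709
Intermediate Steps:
P(g) = 2*g*(-80 + g) (P(g) = (g + g)*(g - 80) = (2*g)*(-80 + g) = 2*g*(-80 + g))
A = 17725 (A = 6343 + 11382 = 17725)
(A + P(-148)) + 29496 = (17725 + 2*(-148)*(-80 - 148)) + 29496 = (17725 + 2*(-148)*(-228)) + 29496 = (17725 + 67488) + 29496 = 85213 + 29496 = 114709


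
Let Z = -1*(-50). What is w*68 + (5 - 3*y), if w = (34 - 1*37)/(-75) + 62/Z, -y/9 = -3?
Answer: 276/25 ≈ 11.040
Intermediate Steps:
y = 27 (y = -9*(-3) = 27)
Z = 50
w = 32/25 (w = (34 - 1*37)/(-75) + 62/50 = (34 - 37)*(-1/75) + 62*(1/50) = -3*(-1/75) + 31/25 = 1/25 + 31/25 = 32/25 ≈ 1.2800)
w*68 + (5 - 3*y) = (32/25)*68 + (5 - 3*27) = 2176/25 + (5 - 81) = 2176/25 - 76 = 276/25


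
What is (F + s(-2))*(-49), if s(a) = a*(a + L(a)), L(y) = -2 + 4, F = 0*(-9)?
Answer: 0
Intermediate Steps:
F = 0
L(y) = 2
s(a) = a*(2 + a) (s(a) = a*(a + 2) = a*(2 + a))
(F + s(-2))*(-49) = (0 - 2*(2 - 2))*(-49) = (0 - 2*0)*(-49) = (0 + 0)*(-49) = 0*(-49) = 0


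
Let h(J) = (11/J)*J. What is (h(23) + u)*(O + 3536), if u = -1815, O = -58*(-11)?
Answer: -7529896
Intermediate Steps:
h(J) = 11
O = 638
(h(23) + u)*(O + 3536) = (11 - 1815)*(638 + 3536) = -1804*4174 = -7529896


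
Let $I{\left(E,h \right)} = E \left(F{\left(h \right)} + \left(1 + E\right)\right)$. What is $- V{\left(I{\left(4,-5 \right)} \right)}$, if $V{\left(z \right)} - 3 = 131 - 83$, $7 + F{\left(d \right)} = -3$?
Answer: $-51$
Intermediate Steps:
$F{\left(d \right)} = -10$ ($F{\left(d \right)} = -7 - 3 = -10$)
$I{\left(E,h \right)} = E \left(-9 + E\right)$ ($I{\left(E,h \right)} = E \left(-10 + \left(1 + E\right)\right) = E \left(-9 + E\right)$)
$V{\left(z \right)} = 51$ ($V{\left(z \right)} = 3 + \left(131 - 83\right) = 3 + 48 = 51$)
$- V{\left(I{\left(4,-5 \right)} \right)} = \left(-1\right) 51 = -51$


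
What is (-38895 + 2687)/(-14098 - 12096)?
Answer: 18104/13097 ≈ 1.3823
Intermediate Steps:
(-38895 + 2687)/(-14098 - 12096) = -36208/(-26194) = -36208*(-1/26194) = 18104/13097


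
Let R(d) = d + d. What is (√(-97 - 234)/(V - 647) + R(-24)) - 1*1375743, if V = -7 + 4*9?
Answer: -1375791 - I*√331/618 ≈ -1.3758e+6 - 0.029439*I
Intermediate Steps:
R(d) = 2*d
V = 29 (V = -7 + 36 = 29)
(√(-97 - 234)/(V - 647) + R(-24)) - 1*1375743 = (√(-97 - 234)/(29 - 647) + 2*(-24)) - 1*1375743 = (√(-331)/(-618) - 48) - 1375743 = ((I*√331)*(-1/618) - 48) - 1375743 = (-I*√331/618 - 48) - 1375743 = (-48 - I*√331/618) - 1375743 = -1375791 - I*√331/618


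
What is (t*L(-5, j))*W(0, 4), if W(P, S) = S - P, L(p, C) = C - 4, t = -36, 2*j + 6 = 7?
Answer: 504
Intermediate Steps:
j = 1/2 (j = -3 + (1/2)*7 = -3 + 7/2 = 1/2 ≈ 0.50000)
L(p, C) = -4 + C
(t*L(-5, j))*W(0, 4) = (-36*(-4 + 1/2))*(4 - 1*0) = (-36*(-7/2))*(4 + 0) = 126*4 = 504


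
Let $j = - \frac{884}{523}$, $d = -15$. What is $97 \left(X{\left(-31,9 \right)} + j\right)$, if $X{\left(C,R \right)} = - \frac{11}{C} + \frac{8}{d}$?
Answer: $- \frac{44083493}{243195} \approx -181.27$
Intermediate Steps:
$X{\left(C,R \right)} = - \frac{8}{15} - \frac{11}{C}$ ($X{\left(C,R \right)} = - \frac{11}{C} + \frac{8}{-15} = - \frac{11}{C} + 8 \left(- \frac{1}{15}\right) = - \frac{11}{C} - \frac{8}{15} = - \frac{8}{15} - \frac{11}{C}$)
$j = - \frac{884}{523}$ ($j = \left(-884\right) \frac{1}{523} = - \frac{884}{523} \approx -1.6902$)
$97 \left(X{\left(-31,9 \right)} + j\right) = 97 \left(\left(- \frac{8}{15} - \frac{11}{-31}\right) - \frac{884}{523}\right) = 97 \left(\left(- \frac{8}{15} - - \frac{11}{31}\right) - \frac{884}{523}\right) = 97 \left(\left(- \frac{8}{15} + \frac{11}{31}\right) - \frac{884}{523}\right) = 97 \left(- \frac{83}{465} - \frac{884}{523}\right) = 97 \left(- \frac{454469}{243195}\right) = - \frac{44083493}{243195}$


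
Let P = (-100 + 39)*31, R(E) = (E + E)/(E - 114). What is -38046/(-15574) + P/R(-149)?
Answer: -3867063217/2320526 ≈ -1666.5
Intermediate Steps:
R(E) = 2*E/(-114 + E) (R(E) = (2*E)/(-114 + E) = 2*E/(-114 + E))
P = -1891 (P = -61*31 = -1891)
-38046/(-15574) + P/R(-149) = -38046/(-15574) - 1891/(2*(-149)/(-114 - 149)) = -38046*(-1/15574) - 1891/(2*(-149)/(-263)) = 19023/7787 - 1891/(2*(-149)*(-1/263)) = 19023/7787 - 1891/298/263 = 19023/7787 - 1891*263/298 = 19023/7787 - 497333/298 = -3867063217/2320526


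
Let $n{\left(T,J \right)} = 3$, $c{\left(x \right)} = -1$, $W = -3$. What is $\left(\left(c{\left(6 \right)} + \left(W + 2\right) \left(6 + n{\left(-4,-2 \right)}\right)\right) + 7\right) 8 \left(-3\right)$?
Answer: $72$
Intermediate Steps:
$\left(\left(c{\left(6 \right)} + \left(W + 2\right) \left(6 + n{\left(-4,-2 \right)}\right)\right) + 7\right) 8 \left(-3\right) = \left(\left(-1 + \left(-3 + 2\right) \left(6 + 3\right)\right) + 7\right) 8 \left(-3\right) = \left(\left(-1 - 9\right) + 7\right) 8 \left(-3\right) = \left(-10 + 7\right) 8 \left(-3\right) = \left(-3\right) 8 \left(-3\right) = \left(-24\right) \left(-3\right) = 72$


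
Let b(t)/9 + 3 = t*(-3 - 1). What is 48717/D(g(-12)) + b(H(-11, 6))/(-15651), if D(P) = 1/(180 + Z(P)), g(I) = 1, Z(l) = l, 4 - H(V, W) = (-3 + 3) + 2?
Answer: 15334114214/1739 ≈ 8.8178e+6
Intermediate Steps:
H(V, W) = 2 (H(V, W) = 4 - ((-3 + 3) + 2) = 4 - (0 + 2) = 4 - 1*2 = 4 - 2 = 2)
b(t) = -27 - 36*t (b(t) = -27 + 9*(t*(-3 - 1)) = -27 + 9*(t*(-4)) = -27 + 9*(-4*t) = -27 - 36*t)
D(P) = 1/(180 + P)
48717/D(g(-12)) + b(H(-11, 6))/(-15651) = 48717/(1/(180 + 1)) + (-27 - 36*2)/(-15651) = 48717/(1/181) + (-27 - 72)*(-1/15651) = 48717/(1/181) - 99*(-1/15651) = 48717*181 + 11/1739 = 8817777 + 11/1739 = 15334114214/1739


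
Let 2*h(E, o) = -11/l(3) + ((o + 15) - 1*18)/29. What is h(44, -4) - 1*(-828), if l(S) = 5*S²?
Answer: 1080223/1305 ≈ 827.76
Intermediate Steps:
h(E, o) = -227/1305 + o/58 (h(E, o) = (-11/(5*3²) + ((o + 15) - 1*18)/29)/2 = (-11/(5*9) + ((15 + o) - 18)*(1/29))/2 = (-11/45 + (-3 + o)*(1/29))/2 = (-11*1/45 + (-3/29 + o/29))/2 = (-11/45 + (-3/29 + o/29))/2 = (-454/1305 + o/29)/2 = -227/1305 + o/58)
h(44, -4) - 1*(-828) = (-227/1305 + (1/58)*(-4)) - 1*(-828) = (-227/1305 - 2/29) + 828 = -317/1305 + 828 = 1080223/1305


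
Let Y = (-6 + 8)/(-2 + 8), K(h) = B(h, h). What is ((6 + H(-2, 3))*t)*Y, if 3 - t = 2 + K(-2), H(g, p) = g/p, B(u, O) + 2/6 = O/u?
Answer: 16/27 ≈ 0.59259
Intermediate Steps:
B(u, O) = -1/3 + O/u
K(h) = 2/3 (K(h) = (h - h/3)/h = (2*h/3)/h = 2/3)
Y = 1/3 (Y = 2/6 = 2*(1/6) = 1/3 ≈ 0.33333)
t = 1/3 (t = 3 - (2 + 2/3) = 3 - 1*8/3 = 3 - 8/3 = 1/3 ≈ 0.33333)
((6 + H(-2, 3))*t)*Y = ((6 - 2/3)*(1/3))*(1/3) = ((16/3)*(1/3))*(1/3) = (16/9)*(1/3) = 16/27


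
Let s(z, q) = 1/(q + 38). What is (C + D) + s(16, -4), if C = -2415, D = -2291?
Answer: -160003/34 ≈ -4706.0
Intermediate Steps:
s(z, q) = 1/(38 + q)
(C + D) + s(16, -4) = (-2415 - 2291) + 1/(38 - 4) = -4706 + 1/34 = -160003/34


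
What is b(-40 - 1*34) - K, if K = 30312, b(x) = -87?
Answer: -30399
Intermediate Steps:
b(-40 - 1*34) - K = -87 - 1*30312 = -87 - 30312 = -30399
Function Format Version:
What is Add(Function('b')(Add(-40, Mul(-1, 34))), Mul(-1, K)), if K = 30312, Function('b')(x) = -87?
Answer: -30399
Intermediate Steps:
Add(Function('b')(Add(-40, Mul(-1, 34))), Mul(-1, K)) = Add(-87, Mul(-1, 30312)) = Add(-87, -30312) = -30399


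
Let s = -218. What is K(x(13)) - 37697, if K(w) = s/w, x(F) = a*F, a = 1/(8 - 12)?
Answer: -489189/13 ≈ -37630.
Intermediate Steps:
a = -¼ (a = 1/(-4) = -¼ ≈ -0.25000)
x(F) = -F/4
K(w) = -218/w
K(x(13)) - 37697 = -218/((-¼*13)) - 37697 = -218/(-13/4) - 37697 = -218*(-4/13) - 37697 = 872/13 - 37697 = -489189/13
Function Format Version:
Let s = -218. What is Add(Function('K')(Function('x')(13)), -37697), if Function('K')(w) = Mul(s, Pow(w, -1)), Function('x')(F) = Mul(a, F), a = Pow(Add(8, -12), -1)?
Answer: Rational(-489189, 13) ≈ -37630.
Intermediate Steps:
a = Rational(-1, 4) (a = Pow(-4, -1) = Rational(-1, 4) ≈ -0.25000)
Function('x')(F) = Mul(Rational(-1, 4), F)
Function('K')(w) = Mul(-218, Pow(w, -1))
Add(Function('K')(Function('x')(13)), -37697) = Add(Mul(-218, Pow(Mul(Rational(-1, 4), 13), -1)), -37697) = Add(Mul(-218, Pow(Rational(-13, 4), -1)), -37697) = Add(Mul(-218, Rational(-4, 13)), -37697) = Add(Rational(872, 13), -37697) = Rational(-489189, 13)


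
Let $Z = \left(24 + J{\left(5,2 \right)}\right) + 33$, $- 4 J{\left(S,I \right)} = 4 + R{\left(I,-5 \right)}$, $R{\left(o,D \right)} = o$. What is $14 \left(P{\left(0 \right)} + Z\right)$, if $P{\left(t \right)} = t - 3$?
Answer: $735$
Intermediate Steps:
$J{\left(S,I \right)} = -1 - \frac{I}{4}$ ($J{\left(S,I \right)} = - \frac{4 + I}{4} = -1 - \frac{I}{4}$)
$Z = \frac{111}{2}$ ($Z = \left(24 - \frac{3}{2}\right) + 33 = \frac{45}{2} + 33 = \frac{111}{2} \approx 55.5$)
$P{\left(t \right)} = -3 + t$
$14 \left(P{\left(0 \right)} + Z\right) = 14 \left(\left(-3 + 0\right) + \frac{111}{2}\right) = 14 \left(-3 + \frac{111}{2}\right) = 14 \cdot \frac{105}{2} = 735$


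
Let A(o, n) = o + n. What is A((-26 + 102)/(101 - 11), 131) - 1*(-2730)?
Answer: 128783/45 ≈ 2861.8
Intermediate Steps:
A(o, n) = n + o
A((-26 + 102)/(101 - 11), 131) - 1*(-2730) = (131 + (-26 + 102)/(101 - 11)) - 1*(-2730) = (131 + 76/90) + 2730 = (131 + 76*(1/90)) + 2730 = (131 + 38/45) + 2730 = 5933/45 + 2730 = 128783/45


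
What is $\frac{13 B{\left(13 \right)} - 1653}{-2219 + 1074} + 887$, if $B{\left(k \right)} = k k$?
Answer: $\frac{1015071}{1145} \approx 886.52$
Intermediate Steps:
$B{\left(k \right)} = k^{2}$
$\frac{13 B{\left(13 \right)} - 1653}{-2219 + 1074} + 887 = \frac{13 \cdot 13^{2} - 1653}{-2219 + 1074} + 887 = \frac{13 \cdot 169 - 1653}{-1145} + 887 = \left(2197 - 1653\right) \left(- \frac{1}{1145}\right) + 887 = 544 \left(- \frac{1}{1145}\right) + 887 = - \frac{544}{1145} + 887 = \frac{1015071}{1145}$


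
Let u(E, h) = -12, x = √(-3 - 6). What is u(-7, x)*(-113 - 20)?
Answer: 1596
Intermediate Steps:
x = 3*I (x = √(-9) = 3*I ≈ 3.0*I)
u(-7, x)*(-113 - 20) = -12*(-113 - 20) = -12*(-133) = 1596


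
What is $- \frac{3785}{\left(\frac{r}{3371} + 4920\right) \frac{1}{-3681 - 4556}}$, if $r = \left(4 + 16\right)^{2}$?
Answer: $\frac{21019563739}{3317144} \approx 6336.6$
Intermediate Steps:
$r = 400$ ($r = 20^{2} = 400$)
$- \frac{3785}{\left(\frac{r}{3371} + 4920\right) \frac{1}{-3681 - 4556}} = - \frac{3785}{\left(\frac{400}{3371} + 4920\right) \frac{1}{-3681 - 4556}} = - \frac{3785}{\left(400 \cdot \frac{1}{3371} + 4920\right) \frac{1}{-8237}} = - \frac{3785}{\left(\frac{400}{3371} + 4920\right) \left(- \frac{1}{8237}\right)} = - \frac{3785}{\frac{16585720}{3371} \left(- \frac{1}{8237}\right)} = - \frac{3785}{- \frac{16585720}{27766927}} = \left(-3785\right) \left(- \frac{27766927}{16585720}\right) = \frac{21019563739}{3317144}$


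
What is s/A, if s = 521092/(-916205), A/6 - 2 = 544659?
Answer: -20042/115158722655 ≈ -1.7404e-7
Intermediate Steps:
A = 3267966 (A = 12 + 6*544659 = 12 + 3267954 = 3267966)
s = -521092/916205 (s = 521092*(-1/916205) = -521092/916205 ≈ -0.56875)
s/A = -521092/916205/3267966 = -521092/916205*1/3267966 = -20042/115158722655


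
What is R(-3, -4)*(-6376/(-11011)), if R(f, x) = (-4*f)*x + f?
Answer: -325176/11011 ≈ -29.532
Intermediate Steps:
R(f, x) = f - 4*f*x (R(f, x) = -4*f*x + f = f - 4*f*x)
R(-3, -4)*(-6376/(-11011)) = (-3*(1 - 4*(-4)))*(-6376/(-11011)) = (-3*(1 + 16))*(-6376*(-1/11011)) = -3*17*(6376/11011) = -51*6376/11011 = -325176/11011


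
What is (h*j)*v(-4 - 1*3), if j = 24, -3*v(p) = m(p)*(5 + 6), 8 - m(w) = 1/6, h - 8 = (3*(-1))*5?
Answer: 14476/3 ≈ 4825.3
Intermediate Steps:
h = -7 (h = 8 + (3*(-1))*5 = 8 - 3*5 = 8 - 15 = -7)
m(w) = 47/6 (m(w) = 8 - 1/6 = 8 - 1*⅙ = 8 - ⅙ = 47/6)
v(p) = -517/18 (v(p) = -47*(5 + 6)/18 = -47*11/18 = -⅓*517/6 = -517/18)
(h*j)*v(-4 - 1*3) = -7*24*(-517/18) = -168*(-517/18) = 14476/3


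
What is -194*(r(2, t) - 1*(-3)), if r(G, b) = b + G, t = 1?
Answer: -1164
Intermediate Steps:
r(G, b) = G + b
-194*(r(2, t) - 1*(-3)) = -194*((2 + 1) - 1*(-3)) = -194*(3 + 3) = -194*6 = -1164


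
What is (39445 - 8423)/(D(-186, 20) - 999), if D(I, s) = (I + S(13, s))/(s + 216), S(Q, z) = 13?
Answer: -7321192/235937 ≈ -31.030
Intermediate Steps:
D(I, s) = (13 + I)/(216 + s) (D(I, s) = (I + 13)/(s + 216) = (13 + I)/(216 + s))
(39445 - 8423)/(D(-186, 20) - 999) = (39445 - 8423)/((13 - 186)/(216 + 20) - 999) = 31022/(-173/236 - 999) = 31022/(-235937/236) = 31022*(-236/235937) = -7321192/235937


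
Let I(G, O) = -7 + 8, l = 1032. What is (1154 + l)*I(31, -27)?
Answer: 2186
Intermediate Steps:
I(G, O) = 1
(1154 + l)*I(31, -27) = (1154 + 1032)*1 = 2186*1 = 2186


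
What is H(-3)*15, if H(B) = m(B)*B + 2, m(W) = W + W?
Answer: 300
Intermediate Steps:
m(W) = 2*W
H(B) = 2 + 2*B² (H(B) = (2*B)*B + 2 = 2*B² + 2 = 2 + 2*B²)
H(-3)*15 = (2 + 2*(-3)²)*15 = (2 + 2*9)*15 = (2 + 18)*15 = 20*15 = 300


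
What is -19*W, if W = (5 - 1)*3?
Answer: -228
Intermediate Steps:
W = 12 (W = 4*3 = 12)
-19*W = -19*12 = -228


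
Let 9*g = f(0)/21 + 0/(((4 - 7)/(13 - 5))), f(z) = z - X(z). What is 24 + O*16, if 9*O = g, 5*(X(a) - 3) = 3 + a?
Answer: 22648/945 ≈ 23.966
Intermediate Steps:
X(a) = 18/5 + a/5 (X(a) = 3 + (3 + a)/5 = 3 + (⅗ + a/5) = 18/5 + a/5)
f(z) = -18/5 + 4*z/5 (f(z) = z - (18/5 + z/5) = z + (-18/5 - z/5) = -18/5 + 4*z/5)
g = -2/105 (g = ((-18/5 + (⅘)*0)/21 + 0/(((4 - 7)/(13 - 5))))/9 = ((-18/5 + 0)*(1/21) + 0/((-3/8)))/9 = (-18/5*1/21 + 0/((-3*⅛)))/9 = (-6/35 + 0/(-3/8))/9 = (-6/35 + 0*(-8/3))/9 = (-6/35 + 0)/9 = (⅑)*(-6/35) = -2/105 ≈ -0.019048)
O = -2/945 (O = (⅑)*(-2/105) = -2/945 ≈ -0.0021164)
24 + O*16 = 24 - 2/945*16 = 24 - 32/945 = 22648/945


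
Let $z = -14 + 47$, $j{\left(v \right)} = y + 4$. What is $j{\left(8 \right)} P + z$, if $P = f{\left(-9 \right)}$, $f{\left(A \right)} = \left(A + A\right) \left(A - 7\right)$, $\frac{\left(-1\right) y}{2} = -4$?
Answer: $3489$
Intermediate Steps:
$y = 8$ ($y = \left(-2\right) \left(-4\right) = 8$)
$f{\left(A \right)} = 2 A \left(-7 + A\right)$ ($f{\left(A \right)} = 2 A \left(A - 7\right) = 2 A \left(-7 + A\right)$)
$j{\left(v \right)} = 12$ ($j{\left(v \right)} = 8 + 4 = 12$)
$P = 288$ ($P = 2 \left(-9\right) \left(-7 - 9\right) = 2 \left(-9\right) \left(-16\right) = 288$)
$z = 33$
$j{\left(8 \right)} P + z = 12 \cdot 288 + 33 = 3456 + 33 = 3489$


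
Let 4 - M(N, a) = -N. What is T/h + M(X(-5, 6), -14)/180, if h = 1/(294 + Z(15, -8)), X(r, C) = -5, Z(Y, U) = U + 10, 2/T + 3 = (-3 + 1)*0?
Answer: -35521/180 ≈ -197.34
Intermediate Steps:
T = -2/3 (T = 2/(-3 + (-3 + 1)*0) = 2/(-3 - 2*0) = 2/(-3 + 0) = 2/(-3) = 2*(-1/3) = -2/3 ≈ -0.66667)
Z(Y, U) = 10 + U
M(N, a) = 4 + N (M(N, a) = 4 - (-1)*N = 4 + N)
h = 1/296 (h = 1/(294 + (10 - 8)) = 1/(294 + 2) = 1/296 ≈ 0.0033784)
T/h + M(X(-5, 6), -14)/180 = -2/(3*1/296) + (4 - 5)/180 = -2/3*296 - 1*1/180 = -592/3 - 1/180 = -35521/180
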